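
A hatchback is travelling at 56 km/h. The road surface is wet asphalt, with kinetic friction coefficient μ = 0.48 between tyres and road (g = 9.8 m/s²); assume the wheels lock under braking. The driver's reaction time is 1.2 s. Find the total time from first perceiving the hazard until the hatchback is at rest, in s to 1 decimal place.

56 km/h ÷ 3.6 = 15.5556 m/s.
a = μg = 0.48 × 9.8 = 4.704 m/s².
Braking time = v/a = 15.5556 / 4.704 = 3.307 s.
Total = 1.2 + 3.307 = 4.507 s.

Total time ≈ 4.5 s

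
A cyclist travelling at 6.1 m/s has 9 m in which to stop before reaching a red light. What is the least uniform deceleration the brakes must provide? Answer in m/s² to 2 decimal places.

v² = 2a·d ⇒ a = v²/(2d) = 6.1000² / (2 × 9.000) = 37.210 / 18.000 = 2.0672 m/s².

Required deceleration ≈ 2.07 m/s²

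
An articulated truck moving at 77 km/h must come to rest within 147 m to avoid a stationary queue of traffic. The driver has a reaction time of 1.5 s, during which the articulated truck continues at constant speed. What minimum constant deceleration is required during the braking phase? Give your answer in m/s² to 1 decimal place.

77 km/h ÷ 3.6 = 21.3889 m/s.
Distance covered during reaction = 21.3889 × 1.5 = 32.083 m.
Distance available for braking: 147 − 32.083 = 114.917 m.
v² = 2a·d ⇒ a = v²/(2d) = 21.3889² / (2 × 114.917) = 457.485 / 229.834 = 1.9905 m/s².

Required deceleration ≈ 2.0 m/s²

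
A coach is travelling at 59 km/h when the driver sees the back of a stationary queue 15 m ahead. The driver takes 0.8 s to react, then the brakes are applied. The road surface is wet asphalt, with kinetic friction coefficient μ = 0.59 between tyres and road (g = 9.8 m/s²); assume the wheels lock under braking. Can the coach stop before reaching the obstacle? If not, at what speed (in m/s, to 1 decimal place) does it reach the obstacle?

No — it strikes the obstacle at 15.7 m/s

59 km/h ÷ 3.6 = 16.3889 m/s.
a = μg = 0.59 × 9.8 = 5.782 m/s².
Reaction distance = 16.3889 × 0.8 = 13.111 m.
Braking distance needed to stop: v²/(2a) = 268.596 / 11.564 = 23.227 m, so total needed = 13.111 + 23.227 = 36.338 m > 15 m — it cannot stop.
Distance remaining when braking begins: 15 − 13.111 = 1.889 m.
v² = v₀² − 2a·d = 268.596 − 2 × 5.782 × 1.889 = 246.752 m²/s².
v = √246.752 = 15.708 m/s.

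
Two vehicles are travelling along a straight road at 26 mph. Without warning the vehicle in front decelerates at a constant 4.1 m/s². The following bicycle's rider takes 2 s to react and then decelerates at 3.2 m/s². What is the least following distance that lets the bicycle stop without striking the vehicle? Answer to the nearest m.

26 mph × 0.44704 = 11.6230 m/s.
Leader travels v²/(2a_L) = 135.094 / 8.200 = 16.475 m before stopping.
Follower covers v·t_r = 11.6230 × 2 = 23.246 m while reacting, then v²/(2a_F) = 135.094 / 6.400 = 21.108 m while braking, for a total of 23.246 + 21.108 = 44.354 m.
Since a_F ≤ a_L and the follower starts braking later, the follower is never slower than the leader, so the closest approach is when both have stopped.
Minimum gap = 44.354 − 16.475 = 27.879 m.

Minimum gap ≈ 28 m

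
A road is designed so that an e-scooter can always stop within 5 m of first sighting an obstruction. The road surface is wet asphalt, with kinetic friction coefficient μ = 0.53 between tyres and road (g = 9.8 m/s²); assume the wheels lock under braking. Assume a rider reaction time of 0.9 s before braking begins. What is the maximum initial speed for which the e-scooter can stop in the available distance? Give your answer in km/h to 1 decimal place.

a = μg = 0.53 × 9.8 = 5.194 m/s².
Stopping distance: v·t_r + v²/(2a) = 5 with t_r = 0.9 s and a = 5.194 m/s².
So v² + 9.349 v − 51.94 = 0.
Positive root: v = −a·t_r + √((a·t_r)² + 2a·d) = −4.675 + √(21.856 + 51.94) = 3.9155 m/s.
3.9155 m/s × 3.6 = 14.096 km/h.

Maximum speed ≈ 14.1 km/h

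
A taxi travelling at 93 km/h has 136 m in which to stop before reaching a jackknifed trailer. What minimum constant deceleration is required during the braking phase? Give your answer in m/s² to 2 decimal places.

93 km/h ÷ 3.6 = 25.8333 m/s.
v² = 2a·d ⇒ a = v²/(2d) = 25.8333² / (2 × 136.000) = 667.359 / 272.000 = 2.4535 m/s².

Required deceleration ≈ 2.45 m/s²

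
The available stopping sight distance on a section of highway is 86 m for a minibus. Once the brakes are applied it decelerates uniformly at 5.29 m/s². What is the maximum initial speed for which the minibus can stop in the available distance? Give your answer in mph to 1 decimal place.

v²/(2a) = d ⇒ v = √(2 × 5.290 × 86) = √909.88 = 30.1642 m/s.
30.1642 m/s ÷ 0.44704 = 67.475 mph.

Maximum speed ≈ 67.5 mph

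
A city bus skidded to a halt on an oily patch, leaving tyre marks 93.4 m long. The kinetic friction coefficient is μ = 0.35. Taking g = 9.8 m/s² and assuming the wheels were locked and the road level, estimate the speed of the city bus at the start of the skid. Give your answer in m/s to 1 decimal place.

Initial speed ≈ 25.3 m/s

Deceleration a = μg = 0.35 × 9.8 = 3.430 m/s².
v = √(2a·d) = √(2 × 3.430 × 93.4) = √640.724 = 25.3125 m/s.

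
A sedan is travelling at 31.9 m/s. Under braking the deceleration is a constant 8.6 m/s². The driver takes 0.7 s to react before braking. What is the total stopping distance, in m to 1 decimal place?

Total stopping distance ≈ 81.5 m

Reaction distance = v·t_r = 31.9000 × 0.7 = 22.330 m.
Braking distance = v²/(2a) = 31.9000² / (2 × 8.600) = 1017.610 / 17.200 = 59.163 m.
Total = 22.330 + 59.163 = 81.493 m.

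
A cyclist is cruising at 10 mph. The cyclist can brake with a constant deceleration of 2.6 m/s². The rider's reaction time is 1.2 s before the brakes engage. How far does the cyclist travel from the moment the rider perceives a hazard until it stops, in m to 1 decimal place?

Total stopping distance ≈ 9.2 m

10 mph × 0.44704 = 4.4704 m/s.
Reaction distance = v·t_r = 4.4704 × 1.2 = 5.364 m.
Braking distance = v²/(2a) = 4.4704² / (2 × 2.600) = 19.984 / 5.200 = 3.843 m.
Total = 5.364 + 3.843 = 9.207 m.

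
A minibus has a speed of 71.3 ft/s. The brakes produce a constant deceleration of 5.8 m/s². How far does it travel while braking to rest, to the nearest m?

Braking distance ≈ 41 m

71.3 ft/s × 0.3048 = 21.7322 m/s.
Braking distance = v²/(2a) = 21.7322² / (2 × 5.800) = 472.289 / 11.600 = 40.715 m.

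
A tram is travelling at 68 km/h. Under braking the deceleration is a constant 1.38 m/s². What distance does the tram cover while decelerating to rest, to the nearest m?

68 km/h ÷ 3.6 = 18.8889 m/s.
Braking distance = v²/(2a) = 18.8889² / (2 × 1.380) = 356.791 / 2.760 = 129.272 m.

Braking distance ≈ 129 m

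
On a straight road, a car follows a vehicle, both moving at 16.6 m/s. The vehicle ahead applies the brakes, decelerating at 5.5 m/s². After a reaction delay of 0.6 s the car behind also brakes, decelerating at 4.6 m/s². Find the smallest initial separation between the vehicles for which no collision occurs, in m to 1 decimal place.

Minimum gap ≈ 14.9 m

Leader travels v²/(2a_L) = 275.560 / 11.000 = 25.051 m before stopping.
Follower covers v·t_r = 16.6000 × 0.6 = 9.960 m while reacting, then v²/(2a_F) = 275.560 / 9.200 = 29.952 m while braking, for a total of 9.960 + 29.952 = 39.912 m.
Since a_F ≤ a_L and the follower starts braking later, the follower is never slower than the leader, so the closest approach is when both have stopped.
Minimum gap = 39.912 − 25.051 = 14.861 m.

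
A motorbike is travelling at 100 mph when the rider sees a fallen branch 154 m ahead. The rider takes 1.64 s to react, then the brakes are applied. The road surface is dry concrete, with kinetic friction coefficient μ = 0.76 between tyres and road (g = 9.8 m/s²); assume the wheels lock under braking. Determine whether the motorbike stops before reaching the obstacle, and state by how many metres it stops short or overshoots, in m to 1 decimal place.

100 mph × 0.44704 = 44.7040 m/s.
a = μg = 0.76 × 9.8 = 7.448 m/s².
Reaction distance = 44.7040 × 1.64 = 73.315 m.
Braking distance = v²/(2a) = 1998.448 / 14.896 = 134.160 m.
Total stopping distance = 73.315 + 134.160 = 207.475 m, vs 154 m available — it cannot stop in time and overshoots by 207.475 − 154 = 53.475 m.

No — it overshoots by 53.5 m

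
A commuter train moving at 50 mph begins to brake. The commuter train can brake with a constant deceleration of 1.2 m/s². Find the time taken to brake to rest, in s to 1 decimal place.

Braking time ≈ 18.6 s

50 mph × 0.44704 = 22.3520 m/s.
Braking time = v/a = 22.3520 / 1.200 = 18.627 s.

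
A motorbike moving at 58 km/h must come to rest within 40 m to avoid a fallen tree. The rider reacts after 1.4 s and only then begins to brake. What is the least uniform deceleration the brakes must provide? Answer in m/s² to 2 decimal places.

Required deceleration ≈ 7.44 m/s²

58 km/h ÷ 3.6 = 16.1111 m/s.
Distance covered during reaction = 16.1111 × 1.4 = 22.556 m.
Distance available for braking: 40 − 22.556 = 17.444 m.
v² = 2a·d ⇒ a = v²/(2d) = 16.1111² / (2 × 17.444) = 259.568 / 34.888 = 7.4400 m/s².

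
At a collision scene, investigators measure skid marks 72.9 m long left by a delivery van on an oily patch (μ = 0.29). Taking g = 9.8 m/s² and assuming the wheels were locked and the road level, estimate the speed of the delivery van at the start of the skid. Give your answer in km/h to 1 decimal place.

Deceleration a = μg = 0.29 × 9.8 = 2.842 m/s².
v = √(2a·d) = √(2 × 2.842 × 72.9) = √414.364 = 20.3559 m/s.
= 20.3559 × 3.6 = 73.281 km/h.

Initial speed ≈ 73.3 km/h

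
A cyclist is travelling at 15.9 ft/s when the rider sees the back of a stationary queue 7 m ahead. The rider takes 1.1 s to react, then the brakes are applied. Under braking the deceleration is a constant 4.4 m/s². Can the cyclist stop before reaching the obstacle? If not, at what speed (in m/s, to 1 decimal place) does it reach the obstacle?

15.9 ft/s × 0.3048 = 4.8463 m/s.
Reaction distance = 4.8463 × 1.1 = 5.331 m.
Braking distance needed to stop: v²/(2a) = 23.487 / 8.800 = 2.669 m, so total needed = 5.331 + 2.669 = 8.000 m > 7 m — it cannot stop.
Distance remaining when braking begins: 7 − 5.331 = 1.669 m.
v² = v₀² − 2a·d = 23.487 − 2 × 4.400 × 1.669 = 8.800 m²/s².
v = √8.800 = 2.966 m/s.

No — it strikes the obstacle at 3.0 m/s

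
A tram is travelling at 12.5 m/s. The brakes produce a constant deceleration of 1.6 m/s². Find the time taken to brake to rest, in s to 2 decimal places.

Braking time ≈ 7.81 s

Braking time = v/a = 12.5000 / 1.600 = 7.812 s.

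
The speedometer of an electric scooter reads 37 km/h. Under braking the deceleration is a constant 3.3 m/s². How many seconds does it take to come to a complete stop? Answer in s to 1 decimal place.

37 km/h ÷ 3.6 = 10.2778 m/s.
Braking time = v/a = 10.2778 / 3.300 = 3.114 s.

Braking time ≈ 3.1 s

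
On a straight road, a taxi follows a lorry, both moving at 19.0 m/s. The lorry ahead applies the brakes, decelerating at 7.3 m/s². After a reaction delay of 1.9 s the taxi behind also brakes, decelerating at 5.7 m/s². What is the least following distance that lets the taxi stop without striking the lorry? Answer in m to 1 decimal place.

Minimum gap ≈ 43.0 m

Leader travels v²/(2a_L) = 361.000 / 14.600 = 24.726 m before stopping.
Follower covers v·t_r = 19.0000 × 1.9 = 36.100 m while reacting, then v²/(2a_F) = 361.000 / 11.400 = 31.667 m while braking, for a total of 36.100 + 31.667 = 67.767 m.
Since a_F ≤ a_L and the follower starts braking later, the follower is never slower than the leader, so the closest approach is when both have stopped.
Minimum gap = 67.767 − 24.726 = 43.041 m.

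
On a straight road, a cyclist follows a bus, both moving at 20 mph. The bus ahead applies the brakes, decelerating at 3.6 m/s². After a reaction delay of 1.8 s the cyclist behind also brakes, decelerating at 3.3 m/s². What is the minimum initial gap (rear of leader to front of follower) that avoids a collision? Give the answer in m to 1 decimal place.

20 mph × 0.44704 = 8.9408 m/s.
Leader travels v²/(2a_L) = 79.938 / 7.200 = 11.103 m before stopping.
Follower covers v·t_r = 8.9408 × 1.8 = 16.093 m while reacting, then v²/(2a_F) = 79.938 / 6.600 = 12.112 m while braking, for a total of 16.093 + 12.112 = 28.205 m.
Since a_F ≤ a_L and the follower starts braking later, the follower is never slower than the leader, so the closest approach is when both have stopped.
Minimum gap = 28.205 − 11.103 = 17.102 m.

Minimum gap ≈ 17.1 m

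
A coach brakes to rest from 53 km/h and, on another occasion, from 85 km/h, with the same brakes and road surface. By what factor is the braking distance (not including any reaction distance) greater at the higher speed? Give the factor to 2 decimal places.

Braking distance d = v²/(2a), so with a fixed, d ∝ v².
Factor = (85/53)² = 1.6038² = 2.5722.

Factor ≈ 2.57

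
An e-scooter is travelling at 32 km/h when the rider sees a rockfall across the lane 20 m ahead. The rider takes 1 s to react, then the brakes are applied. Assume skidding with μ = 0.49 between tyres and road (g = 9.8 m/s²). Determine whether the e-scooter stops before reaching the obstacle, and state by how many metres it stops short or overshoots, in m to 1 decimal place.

32 km/h ÷ 3.6 = 8.8889 m/s.
a = μg = 0.49 × 9.8 = 4.802 m/s².
Reaction distance = 8.8889 × 1 = 8.889 m.
Braking distance = v²/(2a) = 79.013 / 9.604 = 8.227 m.
Total stopping distance = 8.889 + 8.227 = 17.116 m, vs 20 m available — it stops with 20 − 17.116 = 2.884 m to spare.

Yes — it stops 2.9 m short of the obstacle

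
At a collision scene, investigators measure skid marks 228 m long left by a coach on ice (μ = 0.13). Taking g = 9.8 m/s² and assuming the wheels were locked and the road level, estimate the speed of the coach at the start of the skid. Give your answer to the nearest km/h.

Initial speed ≈ 87 km/h

Deceleration a = μg = 0.13 × 9.8 = 1.274 m/s².
v = √(2a·d) = √(2 × 1.274 × 228) = √580.944 = 24.1028 m/s.
= 24.1028 × 3.6 = 86.770 km/h.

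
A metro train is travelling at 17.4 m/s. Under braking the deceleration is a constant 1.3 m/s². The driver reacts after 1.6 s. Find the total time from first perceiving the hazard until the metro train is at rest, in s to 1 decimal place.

Total time ≈ 15.0 s

Braking time = v/a = 17.4000 / 1.300 = 13.385 s.
Total = 1.6 + 13.385 = 14.985 s.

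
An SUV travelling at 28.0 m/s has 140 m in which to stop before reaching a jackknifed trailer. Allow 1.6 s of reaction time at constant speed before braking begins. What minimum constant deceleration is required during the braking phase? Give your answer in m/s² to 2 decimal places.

Required deceleration ≈ 4.12 m/s²

Distance covered during reaction = 28.0000 × 1.6 = 44.800 m.
Distance available for braking: 140 − 44.800 = 95.200 m.
v² = 2a·d ⇒ a = v²/(2d) = 28.0000² / (2 × 95.200) = 784.000 / 190.400 = 4.1176 m/s².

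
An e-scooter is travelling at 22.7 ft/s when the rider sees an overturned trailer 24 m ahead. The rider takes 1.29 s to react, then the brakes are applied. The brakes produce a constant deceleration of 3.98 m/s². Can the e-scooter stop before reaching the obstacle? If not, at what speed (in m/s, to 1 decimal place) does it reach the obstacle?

Yes — it stops about 9.1 m short of the obstacle, so it never reaches it

22.7 ft/s × 0.3048 = 6.9190 m/s.
Reaction distance = 6.9190 × 1.29 = 8.926 m.
Braking distance = v²/(2a) = 47.873 / 7.960 = 6.014 m.
Total stopping distance = 8.926 + 6.014 = 14.940 m, vs 24 m available — it stops with 24 − 14.940 = 9.060 m to spare.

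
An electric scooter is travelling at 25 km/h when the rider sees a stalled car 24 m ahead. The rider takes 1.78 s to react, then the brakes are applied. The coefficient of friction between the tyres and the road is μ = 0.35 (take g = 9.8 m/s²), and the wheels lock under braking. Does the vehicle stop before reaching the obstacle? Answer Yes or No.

Yes

25 km/h ÷ 3.6 = 6.9444 m/s.
a = μg = 0.35 × 9.8 = 3.430 m/s².
Reaction distance = 6.9444 × 1.78 = 12.361 m.
Braking distance = v²/(2a) = 48.225 / 6.860 = 7.030 m.
Total stopping distance = 12.361 + 7.030 = 19.391 m, vs 24 m available — it stops with 24 − 19.391 = 4.609 m to spare.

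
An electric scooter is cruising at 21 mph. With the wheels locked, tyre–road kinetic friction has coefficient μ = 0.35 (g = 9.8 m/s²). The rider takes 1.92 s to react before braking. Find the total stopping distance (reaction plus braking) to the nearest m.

Total stopping distance ≈ 31 m

21 mph × 0.44704 = 9.3878 m/s.
a = μg = 0.35 × 9.8 = 3.430 m/s².
Reaction distance = v·t_r = 9.3878 × 1.92 = 18.025 m.
Braking distance = v²/(2a) = 9.3878² / (2 × 3.430) = 88.131 / 6.860 = 12.847 m.
Total = 18.025 + 12.847 = 30.872 m.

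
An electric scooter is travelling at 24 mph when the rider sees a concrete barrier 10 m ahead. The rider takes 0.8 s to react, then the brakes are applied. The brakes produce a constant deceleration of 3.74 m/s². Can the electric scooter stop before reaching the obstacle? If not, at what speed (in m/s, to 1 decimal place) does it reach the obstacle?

No — it strikes the obstacle at 10.2 m/s

24 mph × 0.44704 = 10.7290 m/s.
Reaction distance = 10.7290 × 0.8 = 8.583 m.
Braking distance needed to stop: v²/(2a) = 115.111 / 7.480 = 15.389 m, so total needed = 8.583 + 15.389 = 23.972 m > 10 m — it cannot stop.
Distance remaining when braking begins: 10 − 8.583 = 1.417 m.
v² = v₀² − 2a·d = 115.111 − 2 × 3.740 × 1.417 = 104.512 m²/s².
v = √104.512 = 10.223 m/s.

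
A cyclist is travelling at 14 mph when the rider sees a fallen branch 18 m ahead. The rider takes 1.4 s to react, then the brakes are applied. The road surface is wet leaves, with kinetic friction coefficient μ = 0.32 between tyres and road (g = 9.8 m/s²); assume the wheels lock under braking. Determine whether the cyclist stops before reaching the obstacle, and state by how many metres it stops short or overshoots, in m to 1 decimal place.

14 mph × 0.44704 = 6.2586 m/s.
a = μg = 0.32 × 9.8 = 3.136 m/s².
Reaction distance = 6.2586 × 1.4 = 8.762 m.
Braking distance = v²/(2a) = 39.170 / 6.272 = 6.245 m.
Total stopping distance = 8.762 + 6.245 = 15.007 m, vs 18 m available — it stops with 18 − 15.007 = 2.993 m to spare.

Yes — it stops 3.0 m short of the obstacle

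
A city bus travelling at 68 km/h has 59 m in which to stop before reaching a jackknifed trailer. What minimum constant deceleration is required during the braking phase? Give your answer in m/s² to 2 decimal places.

68 km/h ÷ 3.6 = 18.8889 m/s.
v² = 2a·d ⇒ a = v²/(2d) = 18.8889² / (2 × 59.000) = 356.791 / 118.000 = 3.0237 m/s².

Required deceleration ≈ 3.02 m/s²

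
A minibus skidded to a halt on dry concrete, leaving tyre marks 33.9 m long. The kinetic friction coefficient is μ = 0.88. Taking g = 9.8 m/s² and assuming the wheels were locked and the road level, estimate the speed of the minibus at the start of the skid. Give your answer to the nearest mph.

Initial speed ≈ 54 mph

Deceleration a = μg = 0.88 × 9.8 = 8.624 m/s².
v = √(2a·d) = √(2 × 8.624 × 33.9) = √584.707 = 24.1807 m/s.
= 24.1807 ÷ 0.44704 = 54.091 mph.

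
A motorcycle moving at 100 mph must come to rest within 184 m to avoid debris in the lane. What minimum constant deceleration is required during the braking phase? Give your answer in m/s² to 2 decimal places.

Required deceleration ≈ 5.43 m/s²

100 mph × 0.44704 = 44.7040 m/s.
v² = 2a·d ⇒ a = v²/(2d) = 44.7040² / (2 × 184.000) = 1998.448 / 368.000 = 5.4306 m/s².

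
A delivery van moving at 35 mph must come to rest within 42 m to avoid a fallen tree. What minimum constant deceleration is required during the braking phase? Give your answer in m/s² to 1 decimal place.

35 mph × 0.44704 = 15.6464 m/s.
v² = 2a·d ⇒ a = v²/(2d) = 15.6464² / (2 × 42.000) = 244.810 / 84.000 = 2.9144 m/s².

Required deceleration ≈ 2.9 m/s²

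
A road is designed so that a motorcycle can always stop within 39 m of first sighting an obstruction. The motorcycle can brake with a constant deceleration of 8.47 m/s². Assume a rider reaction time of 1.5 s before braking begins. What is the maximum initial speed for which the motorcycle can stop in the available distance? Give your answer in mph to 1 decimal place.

Maximum speed ≈ 35.7 mph

Stopping distance: v·t_r + v²/(2a) = 39 with t_r = 1.5 s and a = 8.470 m/s².
So v² + 25.410 v − 660.66 = 0.
Positive root: v = −a·t_r + √((a·t_r)² + 2a·d) = −12.705 + √(161.417 + 660.66) = 15.9669 m/s.
15.9669 m/s ÷ 0.44704 = 35.717 mph.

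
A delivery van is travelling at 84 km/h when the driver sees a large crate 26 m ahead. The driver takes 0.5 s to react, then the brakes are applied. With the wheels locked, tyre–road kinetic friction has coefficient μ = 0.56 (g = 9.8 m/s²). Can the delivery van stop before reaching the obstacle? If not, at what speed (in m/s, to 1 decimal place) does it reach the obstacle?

84 km/h ÷ 3.6 = 23.3333 m/s.
a = μg = 0.56 × 9.8 = 5.488 m/s².
Reaction distance = 23.3333 × 0.5 = 11.667 m.
Braking distance needed to stop: v²/(2a) = 544.443 / 10.976 = 49.603 m, so total needed = 11.667 + 49.603 = 61.270 m > 26 m — it cannot stop.
Distance remaining when braking begins: 26 − 11.667 = 14.333 m.
v² = v₀² − 2a·d = 544.443 − 2 × 5.488 × 14.333 = 387.124 m²/s².
v = √387.124 = 19.675 m/s.

No — it strikes the obstacle at 19.7 m/s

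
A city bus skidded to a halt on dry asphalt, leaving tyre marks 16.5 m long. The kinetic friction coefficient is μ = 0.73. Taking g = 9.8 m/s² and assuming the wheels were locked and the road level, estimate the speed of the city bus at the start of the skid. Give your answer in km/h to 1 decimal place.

Deceleration a = μg = 0.73 × 9.8 = 7.154 m/s².
v = √(2a·d) = √(2 × 7.154 × 16.5) = √236.082 = 15.3650 m/s.
= 15.3650 × 3.6 = 55.314 km/h.

Initial speed ≈ 55.3 km/h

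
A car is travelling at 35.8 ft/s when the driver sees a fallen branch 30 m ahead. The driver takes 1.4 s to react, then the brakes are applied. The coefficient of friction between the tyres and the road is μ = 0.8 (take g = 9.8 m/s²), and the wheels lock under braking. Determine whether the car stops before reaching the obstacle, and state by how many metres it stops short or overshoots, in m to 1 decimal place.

Yes — it stops 7.1 m short of the obstacle

35.8 ft/s × 0.3048 = 10.9118 m/s.
a = μg = 0.8 × 9.8 = 7.840 m/s².
Reaction distance = 10.9118 × 1.4 = 15.277 m.
Braking distance = v²/(2a) = 119.067 / 15.680 = 7.594 m.
Total stopping distance = 15.277 + 7.594 = 22.871 m, vs 30 m available — it stops with 30 − 22.871 = 7.129 m to spare.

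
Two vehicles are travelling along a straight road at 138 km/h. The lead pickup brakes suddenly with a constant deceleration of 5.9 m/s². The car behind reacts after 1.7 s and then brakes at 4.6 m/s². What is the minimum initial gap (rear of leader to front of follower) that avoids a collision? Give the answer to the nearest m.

Minimum gap ≈ 100 m

138 km/h ÷ 3.6 = 38.3333 m/s.
Leader travels v²/(2a_L) = 1469.442 / 11.800 = 124.529 m before stopping.
Follower covers v·t_r = 38.3333 × 1.7 = 65.167 m while reacting, then v²/(2a_F) = 1469.442 / 9.200 = 159.722 m while braking, for a total of 65.167 + 159.722 = 224.889 m.
Since a_F ≤ a_L and the follower starts braking later, the follower is never slower than the leader, so the closest approach is when both have stopped.
Minimum gap = 224.889 − 124.529 = 100.360 m.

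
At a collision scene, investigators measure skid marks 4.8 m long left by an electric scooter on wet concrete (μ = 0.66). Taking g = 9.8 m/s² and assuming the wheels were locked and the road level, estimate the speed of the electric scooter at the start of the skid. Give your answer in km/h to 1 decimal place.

Initial speed ≈ 28.4 km/h

Deceleration a = μg = 0.66 × 9.8 = 6.468 m/s².
v = √(2a·d) = √(2 × 6.468 × 4.8) = √62.093 = 7.8799 m/s.
= 7.8799 × 3.6 = 28.368 km/h.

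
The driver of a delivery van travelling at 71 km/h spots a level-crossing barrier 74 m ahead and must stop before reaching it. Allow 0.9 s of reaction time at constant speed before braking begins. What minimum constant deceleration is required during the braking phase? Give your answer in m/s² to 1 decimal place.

Required deceleration ≈ 3.5 m/s²

71 km/h ÷ 3.6 = 19.7222 m/s.
Distance covered during reaction = 19.7222 × 0.9 = 17.750 m.
Distance available for braking: 74 − 17.750 = 56.250 m.
v² = 2a·d ⇒ a = v²/(2d) = 19.7222² / (2 × 56.250) = 388.965 / 112.500 = 3.4575 m/s².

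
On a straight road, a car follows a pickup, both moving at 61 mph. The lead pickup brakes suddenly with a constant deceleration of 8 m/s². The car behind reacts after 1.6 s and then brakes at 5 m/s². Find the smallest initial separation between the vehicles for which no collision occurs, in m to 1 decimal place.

Minimum gap ≈ 71.5 m

61 mph × 0.44704 = 27.2694 m/s.
Leader travels v²/(2a_L) = 743.620 / 16.000 = 46.476 m before stopping.
Follower covers v·t_r = 27.2694 × 1.6 = 43.631 m while reacting, then v²/(2a_F) = 743.620 / 10.000 = 74.362 m while braking, for a total of 43.631 + 74.362 = 117.993 m.
Since a_F ≤ a_L and the follower starts braking later, the follower is never slower than the leader, so the closest approach is when both have stopped.
Minimum gap = 117.993 − 46.476 = 71.517 m.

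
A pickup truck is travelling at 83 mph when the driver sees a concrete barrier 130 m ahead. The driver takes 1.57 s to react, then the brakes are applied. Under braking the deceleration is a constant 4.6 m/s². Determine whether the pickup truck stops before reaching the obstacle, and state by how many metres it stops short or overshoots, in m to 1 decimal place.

No — it overshoots by 77.9 m

83 mph × 0.44704 = 37.1043 m/s.
Reaction distance = 37.1043 × 1.57 = 58.254 m.
Braking distance = v²/(2a) = 1376.729 / 9.200 = 149.644 m.
Total stopping distance = 58.254 + 149.644 = 207.898 m, vs 130 m available — it cannot stop in time and overshoots by 207.898 − 130 = 77.898 m.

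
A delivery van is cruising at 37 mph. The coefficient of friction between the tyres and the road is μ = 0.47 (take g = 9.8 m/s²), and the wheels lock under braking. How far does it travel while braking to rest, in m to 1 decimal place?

Braking distance ≈ 29.7 m

37 mph × 0.44704 = 16.5405 m/s.
a = μg = 0.47 × 9.8 = 4.606 m/s².
Braking distance = v²/(2a) = 16.5405² / (2 × 4.606) = 273.588 / 9.212 = 29.699 m.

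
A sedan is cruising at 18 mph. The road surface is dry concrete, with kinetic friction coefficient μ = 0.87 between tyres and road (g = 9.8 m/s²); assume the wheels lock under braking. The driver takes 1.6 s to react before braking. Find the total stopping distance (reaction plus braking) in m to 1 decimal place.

Total stopping distance ≈ 16.7 m

18 mph × 0.44704 = 8.0467 m/s.
a = μg = 0.87 × 9.8 = 8.526 m/s².
Reaction distance = v·t_r = 8.0467 × 1.6 = 12.875 m.
Braking distance = v²/(2a) = 8.0467² / (2 × 8.526) = 64.749 / 17.052 = 3.797 m.
Total = 12.875 + 3.797 = 16.672 m.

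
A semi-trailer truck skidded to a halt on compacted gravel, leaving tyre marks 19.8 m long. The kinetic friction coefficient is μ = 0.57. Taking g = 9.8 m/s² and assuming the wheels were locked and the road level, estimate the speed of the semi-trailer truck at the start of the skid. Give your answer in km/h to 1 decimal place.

Deceleration a = μg = 0.57 × 9.8 = 5.586 m/s².
v = √(2a·d) = √(2 × 5.586 × 19.8) = √221.206 = 14.8730 m/s.
= 14.8730 × 3.6 = 53.543 km/h.

Initial speed ≈ 53.5 km/h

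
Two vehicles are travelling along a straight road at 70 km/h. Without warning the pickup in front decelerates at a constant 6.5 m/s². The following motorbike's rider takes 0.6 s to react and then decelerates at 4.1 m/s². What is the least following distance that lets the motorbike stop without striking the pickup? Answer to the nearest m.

Minimum gap ≈ 29 m

70 km/h ÷ 3.6 = 19.4444 m/s.
Leader travels v²/(2a_L) = 378.085 / 13.000 = 29.083 m before stopping.
Follower covers v·t_r = 19.4444 × 0.6 = 11.667 m while reacting, then v²/(2a_F) = 378.085 / 8.200 = 46.108 m while braking, for a total of 11.667 + 46.108 = 57.775 m.
Since a_F ≤ a_L and the follower starts braking later, the follower is never slower than the leader, so the closest approach is when both have stopped.
Minimum gap = 57.775 − 29.083 = 28.692 m.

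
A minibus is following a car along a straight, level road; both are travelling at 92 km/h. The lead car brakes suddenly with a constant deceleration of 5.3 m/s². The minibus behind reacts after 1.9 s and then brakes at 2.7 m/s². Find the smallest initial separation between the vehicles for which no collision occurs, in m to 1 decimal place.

92 km/h ÷ 3.6 = 25.5556 m/s.
Leader travels v²/(2a_L) = 653.089 / 10.600 = 61.612 m before stopping.
Follower covers v·t_r = 25.5556 × 1.9 = 48.556 m while reacting, then v²/(2a_F) = 653.089 / 5.400 = 120.942 m while braking, for a total of 48.556 + 120.942 = 169.498 m.
Since a_F ≤ a_L and the follower starts braking later, the follower is never slower than the leader, so the closest approach is when both have stopped.
Minimum gap = 169.498 − 61.612 = 107.886 m.

Minimum gap ≈ 107.9 m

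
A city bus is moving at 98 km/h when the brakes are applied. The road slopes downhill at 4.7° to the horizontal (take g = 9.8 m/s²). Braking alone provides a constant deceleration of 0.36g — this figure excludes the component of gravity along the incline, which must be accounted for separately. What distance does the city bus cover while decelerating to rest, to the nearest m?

98 km/h ÷ 3.6 = 27.2222 m/s.
a = 0.36 × 9.8 = 3.528 m/s².
Gravity along the downhill slope reduces the braking deceleration: a_eff = 3.528 − 9.8·sin 4.7° = 3.528 − 0.803 = 2.725 m/s².
Braking distance = v²/(2a) = 27.2222² / (2 × 2.725) = 741.048 / 5.450 = 135.972 m.

Braking distance ≈ 136 m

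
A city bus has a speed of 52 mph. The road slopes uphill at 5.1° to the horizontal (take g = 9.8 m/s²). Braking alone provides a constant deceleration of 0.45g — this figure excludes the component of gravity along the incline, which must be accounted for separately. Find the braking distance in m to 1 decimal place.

Braking distance ≈ 51.2 m

52 mph × 0.44704 = 23.2461 m/s.
a = 0.45 × 9.8 = 4.410 m/s².
Gravity along the uphill slope adds to the braking deceleration: a_eff = 4.410 + 9.8·sin 5.1° = 4.410 + 0.871 = 5.281 m/s².
Braking distance = v²/(2a) = 23.2461² / (2 × 5.281) = 540.381 / 10.562 = 51.163 m.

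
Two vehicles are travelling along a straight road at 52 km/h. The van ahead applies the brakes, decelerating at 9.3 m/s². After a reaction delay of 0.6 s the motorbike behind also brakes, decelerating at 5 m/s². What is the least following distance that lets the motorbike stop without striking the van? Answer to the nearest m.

52 km/h ÷ 3.6 = 14.4444 m/s.
Leader travels v²/(2a_L) = 208.641 / 18.600 = 11.217 m before stopping.
Follower covers v·t_r = 14.4444 × 0.6 = 8.667 m while reacting, then v²/(2a_F) = 208.641 / 10.000 = 20.864 m while braking, for a total of 8.667 + 20.864 = 29.531 m.
Since a_F ≤ a_L and the follower starts braking later, the follower is never slower than the leader, so the closest approach is when both have stopped.
Minimum gap = 29.531 − 11.217 = 18.314 m.

Minimum gap ≈ 18 m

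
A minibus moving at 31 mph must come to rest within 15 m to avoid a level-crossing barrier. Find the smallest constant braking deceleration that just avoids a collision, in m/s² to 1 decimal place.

31 mph × 0.44704 = 13.8582 m/s.
v² = 2a·d ⇒ a = v²/(2d) = 13.8582² / (2 × 15.000) = 192.050 / 30.000 = 6.4017 m/s².

Required deceleration ≈ 6.4 m/s²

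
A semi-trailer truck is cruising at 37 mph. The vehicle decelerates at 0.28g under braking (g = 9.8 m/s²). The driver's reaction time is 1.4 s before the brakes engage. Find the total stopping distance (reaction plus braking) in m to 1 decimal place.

37 mph × 0.44704 = 16.5405 m/s.
a = 0.28 × 9.8 = 2.744 m/s².
Reaction distance = v·t_r = 16.5405 × 1.4 = 23.157 m.
Braking distance = v²/(2a) = 16.5405² / (2 × 2.744) = 273.588 / 5.488 = 49.852 m.
Total = 23.157 + 49.852 = 73.009 m.

Total stopping distance ≈ 73.0 m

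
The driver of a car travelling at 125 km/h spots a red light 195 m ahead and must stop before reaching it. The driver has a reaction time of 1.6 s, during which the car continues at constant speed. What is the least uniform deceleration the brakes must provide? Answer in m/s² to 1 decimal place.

Required deceleration ≈ 4.3 m/s²

125 km/h ÷ 3.6 = 34.7222 m/s.
Distance covered during reaction = 34.7222 × 1.6 = 55.556 m.
Distance available for braking: 195 − 55.556 = 139.444 m.
v² = 2a·d ⇒ a = v²/(2d) = 34.7222² / (2 × 139.444) = 1205.631 / 278.888 = 4.3230 m/s².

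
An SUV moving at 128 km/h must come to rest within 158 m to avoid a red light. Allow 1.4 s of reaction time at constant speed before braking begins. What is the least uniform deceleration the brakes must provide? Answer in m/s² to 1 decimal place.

Required deceleration ≈ 5.8 m/s²

128 km/h ÷ 3.6 = 35.5556 m/s.
Distance covered during reaction = 35.5556 × 1.4 = 49.778 m.
Distance available for braking: 158 − 49.778 = 108.222 m.
v² = 2a·d ⇒ a = v²/(2d) = 35.5556² / (2 × 108.222) = 1264.201 / 216.444 = 5.8408 m/s².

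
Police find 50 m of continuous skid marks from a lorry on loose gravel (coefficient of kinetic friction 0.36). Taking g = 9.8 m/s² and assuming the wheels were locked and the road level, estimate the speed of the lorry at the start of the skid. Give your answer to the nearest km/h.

Deceleration a = μg = 0.36 × 9.8 = 3.528 m/s².
v = √(2a·d) = √(2 × 3.528 × 50) = √352.800 = 18.7830 m/s.
= 18.7830 × 3.6 = 67.619 km/h.

Initial speed ≈ 68 km/h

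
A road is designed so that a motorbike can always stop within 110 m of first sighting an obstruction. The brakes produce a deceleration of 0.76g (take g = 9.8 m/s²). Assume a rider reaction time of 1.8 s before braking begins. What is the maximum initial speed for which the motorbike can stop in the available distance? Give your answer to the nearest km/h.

Maximum speed ≈ 105 km/h

a = 0.76 × 9.8 = 7.448 m/s².
Stopping distance: v·t_r + v²/(2a) = 110 with t_r = 1.8 s and a = 7.448 m/s².
So v² + 26.813 v − 1638.56 = 0.
Positive root: v = −a·t_r + √((a·t_r)² + 2a·d) = −13.406 + √(179.721 + 1638.56) = 29.2353 m/s.
29.2353 m/s × 3.6 = 105.247 km/h.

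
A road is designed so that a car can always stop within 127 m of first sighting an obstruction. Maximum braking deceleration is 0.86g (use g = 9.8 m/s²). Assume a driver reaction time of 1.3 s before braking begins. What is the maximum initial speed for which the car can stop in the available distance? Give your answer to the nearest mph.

a = 0.86 × 9.8 = 8.428 m/s².
Stopping distance: v·t_r + v²/(2a) = 127 with t_r = 1.3 s and a = 8.428 m/s².
So v² + 21.913 v − 2140.71 = 0.
Positive root: v = −a·t_r + √((a·t_r)² + 2a·d) = −10.956 + √(120.034 + 2140.71) = 36.5913 m/s.
36.5913 m/s ÷ 0.44704 = 81.852 mph.

Maximum speed ≈ 82 mph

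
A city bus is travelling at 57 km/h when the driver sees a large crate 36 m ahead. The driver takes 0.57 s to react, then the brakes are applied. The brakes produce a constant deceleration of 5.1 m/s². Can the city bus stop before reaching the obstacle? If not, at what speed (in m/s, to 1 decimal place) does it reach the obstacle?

Yes — it stops about 2.4 m short of the obstacle, so it never reaches it

57 km/h ÷ 3.6 = 15.8333 m/s.
Reaction distance = 15.8333 × 0.57 = 9.025 m.
Braking distance = v²/(2a) = 250.693 / 10.200 = 24.578 m.
Total stopping distance = 9.025 + 24.578 = 33.603 m, vs 36 m available — it stops with 36 − 33.603 = 2.397 m to spare.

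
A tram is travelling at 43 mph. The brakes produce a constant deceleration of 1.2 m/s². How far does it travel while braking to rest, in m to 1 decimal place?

43 mph × 0.44704 = 19.2227 m/s.
Braking distance = v²/(2a) = 19.2227² / (2 × 1.200) = 369.512 / 2.400 = 153.963 m.

Braking distance ≈ 154.0 m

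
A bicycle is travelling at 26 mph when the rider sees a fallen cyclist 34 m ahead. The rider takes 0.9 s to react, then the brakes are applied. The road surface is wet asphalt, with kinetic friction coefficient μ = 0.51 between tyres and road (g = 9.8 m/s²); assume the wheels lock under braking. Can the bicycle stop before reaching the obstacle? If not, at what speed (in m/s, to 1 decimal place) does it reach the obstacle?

Yes — it stops about 10.0 m short of the obstacle, so it never reaches it

26 mph × 0.44704 = 11.6230 m/s.
a = μg = 0.51 × 9.8 = 4.998 m/s².
Reaction distance = 11.6230 × 0.9 = 10.461 m.
Braking distance = v²/(2a) = 135.094 / 9.996 = 13.515 m.
Total stopping distance = 10.461 + 13.515 = 23.976 m, vs 34 m available — it stops with 34 − 23.976 = 10.024 m to spare.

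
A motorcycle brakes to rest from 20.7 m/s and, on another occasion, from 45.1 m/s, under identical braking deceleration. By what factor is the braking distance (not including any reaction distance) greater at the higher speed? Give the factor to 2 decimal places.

Braking distance d = v²/(2a), so with a fixed, d ∝ v².
Factor = (45.1/20.7)² = 2.1787² = 4.7467.

Factor ≈ 4.75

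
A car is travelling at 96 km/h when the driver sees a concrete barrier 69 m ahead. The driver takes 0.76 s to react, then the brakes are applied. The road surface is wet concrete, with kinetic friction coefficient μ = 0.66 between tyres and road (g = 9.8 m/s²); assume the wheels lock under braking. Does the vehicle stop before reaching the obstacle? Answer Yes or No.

96 km/h ÷ 3.6 = 26.6667 m/s.
a = μg = 0.66 × 9.8 = 6.468 m/s².
Reaction distance = 26.6667 × 0.76 = 20.267 m.
Braking distance = v²/(2a) = 711.113 / 12.936 = 54.972 m.
Total stopping distance = 20.267 + 54.972 = 75.239 m, vs 69 m available — it cannot stop in time and overshoots by 75.239 − 69 = 6.239 m.

No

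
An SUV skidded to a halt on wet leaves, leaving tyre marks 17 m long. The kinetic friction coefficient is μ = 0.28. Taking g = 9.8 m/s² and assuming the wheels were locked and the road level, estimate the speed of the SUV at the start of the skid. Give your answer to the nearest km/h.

Initial speed ≈ 35 km/h

Deceleration a = μg = 0.28 × 9.8 = 2.744 m/s².
v = √(2a·d) = √(2 × 2.744 × 17) = √93.296 = 9.6590 m/s.
= 9.6590 × 3.6 = 34.772 km/h.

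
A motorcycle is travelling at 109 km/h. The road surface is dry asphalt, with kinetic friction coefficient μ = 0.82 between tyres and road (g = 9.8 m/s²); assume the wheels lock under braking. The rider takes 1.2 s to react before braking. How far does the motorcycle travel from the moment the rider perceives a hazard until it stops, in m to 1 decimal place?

109 km/h ÷ 3.6 = 30.2778 m/s.
a = μg = 0.82 × 9.8 = 8.036 m/s².
Reaction distance = v·t_r = 30.2778 × 1.2 = 36.333 m.
Braking distance = v²/(2a) = 30.2778² / (2 × 8.036) = 916.745 / 16.072 = 57.040 m.
Total = 36.333 + 57.040 = 93.373 m.

Total stopping distance ≈ 93.4 m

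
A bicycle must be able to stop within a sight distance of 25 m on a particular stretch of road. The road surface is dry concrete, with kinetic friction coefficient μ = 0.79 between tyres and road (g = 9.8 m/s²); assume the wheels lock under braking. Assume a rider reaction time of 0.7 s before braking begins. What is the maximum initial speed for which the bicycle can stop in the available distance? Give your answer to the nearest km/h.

a = μg = 0.79 × 9.8 = 7.742 m/s².
Stopping distance: v·t_r + v²/(2a) = 25 with t_r = 0.7 s and a = 7.742 m/s².
So v² + 10.839 v − 387.10 = 0.
Positive root: v = −a·t_r + √((a·t_r)² + 2a·d) = −5.419 + √(29.366 + 387.10) = 14.9885 m/s.
14.9885 m/s × 3.6 = 53.959 km/h.

Maximum speed ≈ 54 km/h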